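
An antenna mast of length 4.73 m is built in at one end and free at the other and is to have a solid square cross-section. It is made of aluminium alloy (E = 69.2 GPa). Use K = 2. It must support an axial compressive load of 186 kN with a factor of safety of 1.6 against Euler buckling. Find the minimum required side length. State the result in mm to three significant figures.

a ≈ 147 mm

Required P_cr = n·P = 1.6 × 186 = 297.6 kN
L_e = K·L = 2 × 4.73 = 9.460 m
Required I = P_cr·L_e²/(π²E) = 2.976×10^5 × 9.460² / (π² × 6.92×10^10) = 3.900×10^-5 m⁴
I_req = 3.900×10^7 mm⁴
Solid square: I = a⁴/12  ⇒  a = (12I)^(1/4) = (12×3.900×10^7)^(1/4) = 147 mm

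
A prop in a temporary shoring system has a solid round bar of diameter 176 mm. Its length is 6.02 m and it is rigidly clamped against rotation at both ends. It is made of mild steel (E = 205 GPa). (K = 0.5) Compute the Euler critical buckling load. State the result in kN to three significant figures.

I = πd⁴/64 = π×176⁴/64 = 4.710×10^7 mm⁴
I = 4.710×10^7 mm⁴ = 4.710×10^-5 m⁴
Effective length L_e = K·L = 0.5 × 6.02 = 3.010 m
P_cr = π²EI / L_e² = π² × 205×10⁹ × 4.710×10^-5 / 3.010² = 1.052×10^7 N

P_cr ≈ 10500 kN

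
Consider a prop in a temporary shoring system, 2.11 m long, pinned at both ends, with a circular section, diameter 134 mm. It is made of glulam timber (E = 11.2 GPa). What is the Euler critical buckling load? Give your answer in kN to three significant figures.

P_cr ≈ 393 kN

I = πd⁴/64 = π×134⁴/64 = 1.583×10^7 mm⁴
I = 1.583×10^7 mm⁴ = 1.583×10^-5 m⁴
Effective length L_e = K·L = 1 × 2.11 = 2.110 m
P_cr = π²EI / L_e² = π² × 11.2×10⁹ × 1.583×10^-5 / 2.110² = 3.930×10^5 N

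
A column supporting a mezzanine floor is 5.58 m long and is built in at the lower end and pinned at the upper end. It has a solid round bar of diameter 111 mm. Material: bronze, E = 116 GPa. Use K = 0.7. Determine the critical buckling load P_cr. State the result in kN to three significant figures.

I = πd⁴/64 = π×111⁴/64 = 7.452×10^6 mm⁴
I = 7.452×10^6 mm⁴ = 7.452×10^-6 m⁴
Effective length L_e = K·L = 0.7 × 5.58 = 3.906 m
P_cr = π²EI / L_e² = π² × 116×10⁹ × 7.452×10^-6 / 3.906² = 5.592×10^5 N

P_cr ≈ 559 kN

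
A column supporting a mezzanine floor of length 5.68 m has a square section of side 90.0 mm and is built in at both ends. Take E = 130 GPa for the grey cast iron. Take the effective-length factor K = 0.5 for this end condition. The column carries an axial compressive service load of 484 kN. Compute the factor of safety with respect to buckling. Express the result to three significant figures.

n ≈ 1.80

I = a⁴/12 = 90.0⁴/12 = 5.468×10^6 mm⁴
I = 5.468×10^6 mm⁴ = 5.468×10^-6 m⁴
Effective length L_e = K·L = 0.5 × 5.68 = 2.840 m
P_cr = π²EI / L_e² = π² × 130×10⁹ × 5.468×10^-6 / 2.840² = 8.698×10^5 N
Factor of safety n = P_cr / P = 869.75 / 484 = 1.80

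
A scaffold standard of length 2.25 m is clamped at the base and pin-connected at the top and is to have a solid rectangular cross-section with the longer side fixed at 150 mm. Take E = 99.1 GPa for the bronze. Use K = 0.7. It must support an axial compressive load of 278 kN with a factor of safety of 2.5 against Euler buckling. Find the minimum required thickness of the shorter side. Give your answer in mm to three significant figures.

b ≈ 52.1 mm

Required P_cr = n·P = 2.5 × 278 = 695.0 kN
L_e = K·L = 0.7 × 2.25 = 1.575 m
Required I = P_cr·L_e²/(π²E) = 6.950×10^5 × 1.575² / (π² × 9.91×10^10) = 1.763×10^-6 m⁴
I_req = 1.763×10^6 mm⁴
Rectangle, weak axis: I_min = h·b³/12 with h = 150 mm fixed  ⇒  b = (12I/h)^(1/3) = 52.1 mm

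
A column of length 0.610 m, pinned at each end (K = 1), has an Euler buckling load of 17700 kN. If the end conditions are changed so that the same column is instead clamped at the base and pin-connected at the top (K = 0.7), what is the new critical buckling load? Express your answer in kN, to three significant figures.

P_cr ∝ 1/K², so P_cr,new = P_cr,old × (K_old/K_new)² = 17700 × (1/0.7)²
= 17700 × 2.041 = 36100 kN

P_cr ≈ 36100 kN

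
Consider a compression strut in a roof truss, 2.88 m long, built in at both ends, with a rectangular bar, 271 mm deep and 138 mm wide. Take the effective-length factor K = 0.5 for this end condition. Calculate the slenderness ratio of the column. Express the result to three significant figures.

For a rectangle r_min = b/√12 = 138/√12 = 39.84 mm
L_e = K·L = 0.5 × 2.88 m = 1.440 m = 1440.0 mm
λ = L_e / r_min = 1440.0 / 39.84 = 36.1

λ ≈ 36.1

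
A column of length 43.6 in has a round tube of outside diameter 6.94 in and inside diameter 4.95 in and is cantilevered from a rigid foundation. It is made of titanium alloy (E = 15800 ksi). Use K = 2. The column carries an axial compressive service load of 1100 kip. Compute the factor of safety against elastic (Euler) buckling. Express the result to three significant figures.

d_o = 6.94 in, d_i = 4.95 in
I = π(d_o⁴ − d_i⁴)/64 = π(6.94⁴ − 4.950⁴)/64 = 84.40 in⁴
Effective length L_e = K·L = 2 × 43.6 = 87.20 in
P_cr = π²EI / L_e² = π² × 15800×10³ × 84.40 / 87.20² = 1.731×10^6 lb
Factor of safety n = P_cr / P = 1730.9 / 1100 = 1.57

n ≈ 1.57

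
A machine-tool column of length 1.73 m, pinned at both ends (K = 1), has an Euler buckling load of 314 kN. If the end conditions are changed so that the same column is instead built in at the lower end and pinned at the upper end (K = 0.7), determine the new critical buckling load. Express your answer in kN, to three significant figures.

P_cr ≈ 641 kN

P_cr ∝ 1/K², so P_cr,new = P_cr,old × (K_old/K_new)² = 314 × (1/0.7)²
= 314 × 2.041 = 641 kN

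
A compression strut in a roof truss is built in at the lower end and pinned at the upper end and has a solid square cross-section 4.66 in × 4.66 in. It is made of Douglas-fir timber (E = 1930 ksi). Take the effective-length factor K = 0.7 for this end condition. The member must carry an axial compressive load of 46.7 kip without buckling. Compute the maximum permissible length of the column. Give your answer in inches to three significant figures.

L_max ≈ 181 in

I = a⁴/12 = 4.66⁴/12 = 39.30 in⁴
At the buckling limit P_cr = P = 4.670×10^4 lb
From P_cr = π²EI/(K·L)²:  L = (1/K)·√(π²EI/P_cr) = (1/0.7)·√(π²×1.93×10^6×39.30/4.670×10^4)
L = 181 in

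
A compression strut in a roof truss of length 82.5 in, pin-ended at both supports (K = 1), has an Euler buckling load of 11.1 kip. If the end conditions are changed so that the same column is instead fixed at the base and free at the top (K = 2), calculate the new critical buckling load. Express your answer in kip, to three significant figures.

P_cr ≈ 2.78 kip

P_cr ∝ 1/K², so P_cr,new = P_cr,old × (K_old/K_new)² = 11.1 × (1/2)²
= 11.1 × 0.2500 = 2.78 kip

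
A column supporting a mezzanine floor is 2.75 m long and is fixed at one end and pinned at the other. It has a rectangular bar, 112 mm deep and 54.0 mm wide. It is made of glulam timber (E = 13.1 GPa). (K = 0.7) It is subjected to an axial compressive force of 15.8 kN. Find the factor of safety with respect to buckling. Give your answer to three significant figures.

n ≈ 3.25

Buckling occurs about the weak axis: I_min = h·b³/12 with b = 54.0 mm (the shorter side).
I_min = 112×54.0³/12 = 1.470×10^6 mm⁴
I = 1.470×10^6 mm⁴ = 1.470×10^-6 m⁴
Effective length L_e = K·L = 0.7 × 2.75 = 1.925 m
P_cr = π²EI / L_e² = π² × 13.1×10⁹ × 1.470×10^-6 / 1.925² = 5.128×10^4 N
Factor of safety n = P_cr / P = 51.278 / 15.8 = 3.25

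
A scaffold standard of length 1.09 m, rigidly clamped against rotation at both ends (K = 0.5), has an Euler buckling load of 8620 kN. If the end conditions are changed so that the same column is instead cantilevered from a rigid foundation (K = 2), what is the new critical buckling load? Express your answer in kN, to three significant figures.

P_cr ≈ 539 kN

P_cr ∝ 1/K², so P_cr,new = P_cr,old × (K_old/K_new)² = 8620 × (0.5/2)²
= 8620 × 0.06250 = 539 kN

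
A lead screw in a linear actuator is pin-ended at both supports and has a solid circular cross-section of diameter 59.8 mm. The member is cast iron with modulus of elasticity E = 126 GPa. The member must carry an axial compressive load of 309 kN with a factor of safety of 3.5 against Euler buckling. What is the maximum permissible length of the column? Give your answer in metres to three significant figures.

L_max ≈ 0.850 m

I = πd⁴/64 = π×59.8⁴/64 = 6.277×10^5 mm⁴
I = 6.277×10^-7 m⁴
Required critical load P_cr = n·P = 3.5 × 309 = 1082 kN = 1.081×10^6 N
From P_cr = π²EI/(K·L)²:  L = (1/K)·√(π²EI/P_cr) = (1/1)·√(π²×1.26×10^11×6.277×10^-7/1.081×10^6)
L = 0.850 m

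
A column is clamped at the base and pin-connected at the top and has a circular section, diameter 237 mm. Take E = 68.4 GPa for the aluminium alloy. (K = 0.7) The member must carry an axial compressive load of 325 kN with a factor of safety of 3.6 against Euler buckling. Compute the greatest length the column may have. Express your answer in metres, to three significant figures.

I = πd⁴/64 = π×237⁴/64 = 1.549×10^8 mm⁴
I = 1.549×10^-4 m⁴
Required critical load P_cr = n·P = 3.6 × 325 = 1170 kN = 1.170×10^6 N
From P_cr = π²EI/(K·L)²:  L = (1/K)·√(π²EI/P_cr) = (1/0.7)·√(π²×6.84×10^10×1.549×10^-4/1.170×10^6)
L = 13.5 m

L_max ≈ 13.5 m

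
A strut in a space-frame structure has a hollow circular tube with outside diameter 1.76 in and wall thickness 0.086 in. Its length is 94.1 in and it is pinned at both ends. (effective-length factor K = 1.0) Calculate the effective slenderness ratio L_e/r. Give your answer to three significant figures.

Inner diameter d_i = 1.76 − 2×0.086 = 1.588 in
I = π(d_o⁴ − d_i⁴)/64 = π(1.76⁴ − 1.588⁴)/64 = 0.1588 in⁴
A = 0.4523 in²;  r_min = √(I/A) = √(0.1588/0.4523) = 0.5926 in
L_e = K·L = 1 × 94.1 = 94.10 in
λ = L_e / r_min = 94.100 / 0.5926 = 159

λ ≈ 159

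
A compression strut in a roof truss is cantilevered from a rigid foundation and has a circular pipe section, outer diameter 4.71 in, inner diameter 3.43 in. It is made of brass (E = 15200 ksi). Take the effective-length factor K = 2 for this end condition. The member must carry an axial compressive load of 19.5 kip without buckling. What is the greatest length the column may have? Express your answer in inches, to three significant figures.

L_max ≈ 183 in

d_o = 4.71 in, d_i = 3.43 in
I = π(d_o⁴ − d_i⁴)/64 = π(4.71⁴ − 3.430⁴)/64 = 17.36 in⁴
At the buckling limit P_cr = P = 1.950×10^4 lb
From P_cr = π²EI/(K·L)²:  L = (1/K)·√(π²EI/P_cr) = (1/2)·√(π²×1.52×10^7×17.36/1.950×10^4)
L = 183 in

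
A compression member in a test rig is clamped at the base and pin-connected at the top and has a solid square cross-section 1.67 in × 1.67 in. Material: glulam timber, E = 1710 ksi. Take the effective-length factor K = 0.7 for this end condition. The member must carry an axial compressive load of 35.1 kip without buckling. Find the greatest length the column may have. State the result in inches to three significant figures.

L_max ≈ 25.2 in

I = a⁴/12 = 1.67⁴/12 = 0.6482 in⁴
At the buckling limit P_cr = P = 3.510×10^4 lb
From P_cr = π²EI/(K·L)²:  L = (1/K)·√(π²EI/P_cr) = (1/0.7)·√(π²×1.71×10^6×0.6482/3.510×10^4)
L = 25.2 in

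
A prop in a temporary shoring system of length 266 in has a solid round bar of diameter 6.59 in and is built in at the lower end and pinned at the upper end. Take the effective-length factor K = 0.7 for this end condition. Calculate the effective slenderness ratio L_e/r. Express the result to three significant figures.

λ ≈ 113

For a solid circle r = d/4 = 6.59/4 = 1.648 in
L_e = K·L = 0.7 × 266 = 186.2 in
λ = L_e / r_min = 186.20 / 1.648 = 113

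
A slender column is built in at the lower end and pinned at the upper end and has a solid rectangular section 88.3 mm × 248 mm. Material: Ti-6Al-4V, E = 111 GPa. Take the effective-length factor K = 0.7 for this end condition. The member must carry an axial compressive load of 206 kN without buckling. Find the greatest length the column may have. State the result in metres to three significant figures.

Buckling occurs about the weak axis: I_min = h·b³/12 with b = 88.3 mm (the shorter side).
I_min = 248×88.3³/12 = 1.423×10^7 mm⁴
I = 1.423×10^-5 m⁴
At the buckling limit P_cr = P = 2.060×10^5 N
From P_cr = π²EI/(K·L)²:  L = (1/K)·√(π²EI/P_cr) = (1/0.7)·√(π²×1.11×10^11×1.423×10^-5/2.060×10^5)
L = 12.4 m

L_max ≈ 12.4 m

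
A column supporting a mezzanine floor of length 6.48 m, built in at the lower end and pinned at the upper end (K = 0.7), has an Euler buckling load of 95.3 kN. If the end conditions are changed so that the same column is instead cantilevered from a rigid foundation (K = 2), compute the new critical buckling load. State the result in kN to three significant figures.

P_cr ∝ 1/K², so P_cr,new = P_cr,old × (K_old/K_new)² = 95.3 × (0.7/2)²
= 95.3 × 0.1225 = 11.7 kN

P_cr ≈ 11.7 kN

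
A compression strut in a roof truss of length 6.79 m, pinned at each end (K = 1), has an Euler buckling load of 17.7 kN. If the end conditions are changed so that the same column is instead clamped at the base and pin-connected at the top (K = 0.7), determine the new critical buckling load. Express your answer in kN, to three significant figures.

P_cr ≈ 36.1 kN

P_cr ∝ 1/K², so P_cr,new = P_cr,old × (K_old/K_new)² = 17.7 × (1/0.7)²
= 17.7 × 2.041 = 36.1 kN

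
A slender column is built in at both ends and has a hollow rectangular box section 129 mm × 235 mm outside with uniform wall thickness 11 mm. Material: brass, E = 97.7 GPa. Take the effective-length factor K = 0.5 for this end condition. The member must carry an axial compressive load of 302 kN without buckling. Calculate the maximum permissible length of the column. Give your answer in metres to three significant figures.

Inner dimensions: h_i = 235 − 2×11 = 213.0 mm, b_i = 129 − 2×11 = 107.0 mm
Weak-axis I_min = (h_o·b_o³ − h_i·b_i³)/12 with b_o = 129, b_i = 107.0 mm (shorter outer/inner sides).
I_min = (235×129³ − 213.0×107.0³)/12 = 2.029×10^7 mm⁴
I = 2.029×10^-5 m⁴
At the buckling limit P_cr = P = 3.020×10^5 N
From P_cr = π²EI/(K·L)²:  L = (1/K)·√(π²EI/P_cr) = (1/0.5)·√(π²×9.77×10^10×2.029×10^-5/3.020×10^5)
L = 16.1 m

L_max ≈ 16.1 m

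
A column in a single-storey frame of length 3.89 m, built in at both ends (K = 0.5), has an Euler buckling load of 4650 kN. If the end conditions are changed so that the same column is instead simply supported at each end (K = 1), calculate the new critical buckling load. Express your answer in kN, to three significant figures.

P_cr ∝ 1/K², so P_cr,new = P_cr,old × (K_old/K_new)² = 4650 × (0.5/1)²
= 4650 × 0.2500 = 1160 kN

P_cr ≈ 1160 kN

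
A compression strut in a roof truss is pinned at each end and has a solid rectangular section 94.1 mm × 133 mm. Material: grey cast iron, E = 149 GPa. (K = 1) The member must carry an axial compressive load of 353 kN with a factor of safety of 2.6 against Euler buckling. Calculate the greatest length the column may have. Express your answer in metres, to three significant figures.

L_max ≈ 3.85 m

Buckling occurs about the weak axis: I_min = h·b³/12 with b = 94.1 mm (the shorter side).
I_min = 133×94.1³/12 = 9.235×10^6 mm⁴
I = 9.235×10^-6 m⁴
Required critical load P_cr = n·P = 2.6 × 353 = 917.8 kN = 9.178×10^5 N
From P_cr = π²EI/(K·L)²:  L = (1/K)·√(π²EI/P_cr) = (1/1)·√(π²×1.49×10^11×9.235×10^-6/9.178×10^5)
L = 3.85 m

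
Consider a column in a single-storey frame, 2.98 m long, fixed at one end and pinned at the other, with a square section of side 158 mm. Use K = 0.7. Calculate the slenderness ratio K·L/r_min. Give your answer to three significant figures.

λ ≈ 45.7

I = a⁴/12 = 158⁴/12 = 5.193×10^7 mm⁴
A = 2.496×10^4 mm²;  r_min = √(I/A) = √(5.193×10^7/2.496×10^4) = 45.61 mm
L_e = K·L = 0.7 × 2.98 m = 2.086 m = 2086.0 mm
λ = L_e / r_min = 2086.0 / 45.61 = 45.7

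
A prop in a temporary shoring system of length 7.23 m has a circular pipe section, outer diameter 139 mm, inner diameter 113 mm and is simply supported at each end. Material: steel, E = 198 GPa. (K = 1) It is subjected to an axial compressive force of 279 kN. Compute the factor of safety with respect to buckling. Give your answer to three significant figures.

n ≈ 1.38

d_o = 139 mm, d_i = 113 mm
I = π(d_o⁴ − d_i⁴)/64 = π(139⁴ − 113.0⁴)/64 = 1.032×10^7 mm⁴
I = 1.032×10^7 mm⁴ = 1.032×10^-5 m⁴
Effective length L_e = K·L = 1 × 7.23 = 7.230 m
P_cr = π²EI / L_e² = π² × 198×10⁹ × 1.032×10^-5 / 7.230² = 3.858×10^5 N
Factor of safety n = P_cr / P = 385.84 / 279 = 1.38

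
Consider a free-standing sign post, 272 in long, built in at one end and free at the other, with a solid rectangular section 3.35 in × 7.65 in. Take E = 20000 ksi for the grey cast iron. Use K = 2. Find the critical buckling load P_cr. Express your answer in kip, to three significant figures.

P_cr ≈ 16.0 kip

Buckling occurs about the weak axis: I_min = h·b³/12 with b = 3.35 in (the shorter side).
I_min = 7.65×3.35³/12 = 23.97 in⁴
Effective length L_e = K·L = 2 × 272 = 544.0 in
P_cr = π²EI / L_e² = π² × 20000×10³ × 23.97 / 544.0² = 1.599×10^4 lb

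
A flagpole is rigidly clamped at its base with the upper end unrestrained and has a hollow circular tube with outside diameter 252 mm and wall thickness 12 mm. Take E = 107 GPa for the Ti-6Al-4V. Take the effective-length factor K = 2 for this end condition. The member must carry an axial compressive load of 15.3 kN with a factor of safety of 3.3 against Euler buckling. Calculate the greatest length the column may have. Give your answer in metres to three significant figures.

L_max ≈ 18.5 m

Inner diameter d_i = 252 − 2×12 = 228.0 mm
I = π(d_o⁴ − d_i⁴)/64 = π(252⁴ − 228.0⁴)/64 = 6.531×10^7 mm⁴
I = 6.531×10^-5 m⁴
Required critical load P_cr = n·P = 3.3 × 15.3 = 50.49 kN = 5.049×10^4 N
From P_cr = π²EI/(K·L)²:  L = (1/K)·√(π²EI/P_cr) = (1/2)·√(π²×1.07×10^11×6.531×10^-5/5.049×10^4)
L = 18.5 m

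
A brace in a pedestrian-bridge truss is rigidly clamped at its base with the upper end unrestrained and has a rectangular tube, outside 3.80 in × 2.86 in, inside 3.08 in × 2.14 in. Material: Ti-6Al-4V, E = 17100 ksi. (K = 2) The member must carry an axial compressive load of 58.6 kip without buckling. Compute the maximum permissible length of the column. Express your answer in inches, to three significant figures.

L_max ≈ 59.4 in

Weak-axis I_min = (h_o·b_o³ − h_i·b_i³)/12 with b_o = 2.86, b_i = 2.140 in (shorter outer/inner sides).
I_min = (3.80×2.86³ − 3.080×2.140³)/12 = 4.893 in⁴
At the buckling limit P_cr = P = 5.860×10^4 lb
From P_cr = π²EI/(K·L)²:  L = (1/K)·√(π²EI/P_cr) = (1/2)·√(π²×1.71×10^7×4.893/5.860×10^4)
L = 59.4 in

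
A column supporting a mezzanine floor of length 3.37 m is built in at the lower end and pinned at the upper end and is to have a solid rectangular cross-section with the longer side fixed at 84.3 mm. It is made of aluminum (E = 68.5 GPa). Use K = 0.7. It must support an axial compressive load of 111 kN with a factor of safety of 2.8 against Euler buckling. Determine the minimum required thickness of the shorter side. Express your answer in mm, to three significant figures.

b ≈ 71.4 mm

Required P_cr = n·P = 2.8 × 111 = 310.8 kN
L_e = K·L = 0.7 × 3.37 = 2.359 m
Required I = P_cr·L_e²/(π²E) = 3.108×10^5 × 2.359² / (π² × 6.85×10^10) = 2.558×10^-6 m⁴
I_req = 2.558×10^6 mm⁴
Rectangle, weak axis: I_min = h·b³/12 with h = 84.3 mm fixed  ⇒  b = (12I/h)^(1/3) = 71.4 mm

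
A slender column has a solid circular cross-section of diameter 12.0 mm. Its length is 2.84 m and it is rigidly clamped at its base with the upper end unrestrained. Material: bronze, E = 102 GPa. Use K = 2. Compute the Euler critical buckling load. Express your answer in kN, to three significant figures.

P_cr ≈ 0.0318 kN

I = πd⁴/64 = π×12.0⁴/64 = 1.018×10^3 mm⁴
I = 1.018×10^3 mm⁴ = 1.018×10^-9 m⁴
Effective length L_e = K·L = 2 × 2.84 = 5.680 m
P_cr = π²EI / L_e² = π² × 102×10⁹ × 1.018×10^-9 / 5.680² = 31.76 N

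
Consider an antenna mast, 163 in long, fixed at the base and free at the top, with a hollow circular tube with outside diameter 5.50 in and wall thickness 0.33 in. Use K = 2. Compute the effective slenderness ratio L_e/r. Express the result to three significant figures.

λ ≈ 178

Inner diameter d_i = 5.50 − 2×0.33 = 4.840 in
I = π(d_o⁴ − d_i⁴)/64 = π(5.50⁴ − 4.840⁴)/64 = 17.98 in⁴
A = 5.360 in²;  r_min = √(I/A) = √(17.98/5.360) = 1.832 in
L_e = K·L = 2 × 163 = 326.0 in
λ = L_e / r_min = 326.00 / 1.832 = 178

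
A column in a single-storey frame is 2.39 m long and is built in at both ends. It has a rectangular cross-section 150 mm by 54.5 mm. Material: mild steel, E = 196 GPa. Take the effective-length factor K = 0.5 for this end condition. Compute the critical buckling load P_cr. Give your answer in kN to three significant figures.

P_cr ≈ 2740 kN

Buckling occurs about the weak axis: I_min = h·b³/12 with b = 54.5 mm (the shorter side).
I_min = 150×54.5³/12 = 2.023×10^6 mm⁴
I = 2.023×10^6 mm⁴ = 2.023×10^-6 m⁴
Effective length L_e = K·L = 0.5 × 2.39 = 1.195 m
P_cr = π²EI / L_e² = π² × 196×10⁹ × 2.023×10^-6 / 1.195² = 2.741×10^6 N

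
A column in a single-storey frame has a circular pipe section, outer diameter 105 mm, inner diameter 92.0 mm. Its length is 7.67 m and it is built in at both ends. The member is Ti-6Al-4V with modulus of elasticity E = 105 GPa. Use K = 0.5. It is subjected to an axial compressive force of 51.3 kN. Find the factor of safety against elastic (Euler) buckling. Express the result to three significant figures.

n ≈ 3.37

d_o = 105 mm, d_i = 92.0 mm
I = π(d_o⁴ − d_i⁴)/64 = π(105⁴ − 92.00⁴)/64 = 2.450×10^6 mm⁴
I = 2.450×10^6 mm⁴ = 2.450×10^-6 m⁴
Effective length L_e = K·L = 0.5 × 7.67 = 3.835 m
P_cr = π²EI / L_e² = π² × 105×10⁹ × 2.450×10^-6 / 3.835² = 1.726×10^5 N
Factor of safety n = P_cr / P = 172.63 / 51.3 = 3.37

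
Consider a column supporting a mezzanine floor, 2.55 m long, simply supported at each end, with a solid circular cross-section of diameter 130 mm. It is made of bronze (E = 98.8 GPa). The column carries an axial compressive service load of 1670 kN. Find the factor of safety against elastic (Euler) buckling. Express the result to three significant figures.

I = πd⁴/64 = π×130⁴/64 = 1.402×10^7 mm⁴
I = 1.402×10^7 mm⁴ = 1.402×10^-5 m⁴
Effective length L_e = K·L = 1 × 2.55 = 2.550 m
P_cr = π²EI / L_e² = π² × 98.8×10⁹ × 1.402×10^-5 / 2.550² = 2.102×10^6 N
Factor of safety n = P_cr / P = 2102.4 / 1670 = 1.26

n ≈ 1.26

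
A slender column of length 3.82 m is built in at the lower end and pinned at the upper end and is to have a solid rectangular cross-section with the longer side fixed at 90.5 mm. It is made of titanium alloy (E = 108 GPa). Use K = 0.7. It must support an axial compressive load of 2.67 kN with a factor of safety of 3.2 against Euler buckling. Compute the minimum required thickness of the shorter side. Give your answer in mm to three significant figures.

b ≈ 19.7 mm

Required P_cr = n·P = 3.2 × 2.67 = 8.544 kN
L_e = K·L = 0.7 × 3.82 = 2.674 m
Required I = P_cr·L_e²/(π²E) = 8.544×10^3 × 2.674² / (π² × 1.08×10^11) = 5.731×10^-8 m⁴
I_req = 5.731×10^4 mm⁴
Rectangle, weak axis: I_min = h·b³/12 with h = 90.5 mm fixed  ⇒  b = (12I/h)^(1/3) = 19.7 mm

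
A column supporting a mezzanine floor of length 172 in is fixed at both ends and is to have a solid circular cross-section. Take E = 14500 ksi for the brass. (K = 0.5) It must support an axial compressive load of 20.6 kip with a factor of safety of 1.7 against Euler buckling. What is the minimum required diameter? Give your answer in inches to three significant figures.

Required P_cr = n·P = 1.7 × 20.6 = 35.02 kip
L_e = K·L = 0.5 × 172 = 86.00 in
Required I = P_cr·L_e²/(π²E) = 3.502×10^4 × 86.00² / (π² × 1.45×10^7) = 1.810 in⁴
Solid circle: I = πd⁴/64  ⇒  d = (64I/π)^(1/4) = (64×1.810/π)^(1/4) = 2.46 in

d ≈ 2.46 in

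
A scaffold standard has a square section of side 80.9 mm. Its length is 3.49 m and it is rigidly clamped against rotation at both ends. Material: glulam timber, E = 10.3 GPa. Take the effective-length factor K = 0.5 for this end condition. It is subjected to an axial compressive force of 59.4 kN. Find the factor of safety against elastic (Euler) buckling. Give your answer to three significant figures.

I = a⁴/12 = 80.9⁴/12 = 3.570×10^6 mm⁴
I = 3.570×10^6 mm⁴ = 3.570×10^-6 m⁴
Effective length L_e = K·L = 0.5 × 3.49 = 1.745 m
P_cr = π²EI / L_e² = π² × 10.3×10⁹ × 3.570×10^-6 / 1.745² = 1.192×10^5 N
Factor of safety n = P_cr / P = 119.17 / 59.4 = 2.01

n ≈ 2.01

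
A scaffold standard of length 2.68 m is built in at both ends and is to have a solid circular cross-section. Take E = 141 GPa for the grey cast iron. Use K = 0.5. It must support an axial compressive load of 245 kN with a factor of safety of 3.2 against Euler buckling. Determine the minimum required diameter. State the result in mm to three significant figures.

d ≈ 67.4 mm

Required P_cr = n·P = 3.2 × 245 = 784.0 kN
L_e = K·L = 0.5 × 2.68 = 1.340 m
Required I = P_cr·L_e²/(π²E) = 7.840×10^5 × 1.340² / (π² × 1.41×10^11) = 1.012×10^-6 m⁴
I_req = 1.012×10^6 mm⁴
Solid circle: I = πd⁴/64  ⇒  d = (64I/π)^(1/4) = (64×1.012×10^6/π)^(1/4) = 67.4 mm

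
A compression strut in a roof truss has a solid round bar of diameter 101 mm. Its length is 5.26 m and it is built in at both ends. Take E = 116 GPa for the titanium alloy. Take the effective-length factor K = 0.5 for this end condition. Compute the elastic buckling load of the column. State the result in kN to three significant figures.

P_cr ≈ 845 kN

I = πd⁴/64 = π×101⁴/64 = 5.108×10^6 mm⁴
I = 5.108×10^6 mm⁴ = 5.108×10^-6 m⁴
Effective length L_e = K·L = 0.5 × 5.26 = 2.630 m
P_cr = π²EI / L_e² = π² × 116×10⁹ × 5.108×10^-6 / 2.630² = 8.455×10^5 N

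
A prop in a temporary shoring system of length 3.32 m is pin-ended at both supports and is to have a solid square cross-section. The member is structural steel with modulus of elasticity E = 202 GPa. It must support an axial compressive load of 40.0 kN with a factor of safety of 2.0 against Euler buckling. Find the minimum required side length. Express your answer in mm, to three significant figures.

Required P_cr = n·P = 2.0 × 40.0 = 80.00 kN
L_e = K·L = 1 × 3.32 = 3.320 m
Required I = P_cr·L_e²/(π²E) = 8.000×10^4 × 3.320² / (π² × 2.02×10^11) = 4.423×10^-7 m⁴
I_req = 4.423×10^5 mm⁴
Solid square: I = a⁴/12  ⇒  a = (12I)^(1/4) = (12×4.423×10^5)^(1/4) = 48.0 mm

a ≈ 48.0 mm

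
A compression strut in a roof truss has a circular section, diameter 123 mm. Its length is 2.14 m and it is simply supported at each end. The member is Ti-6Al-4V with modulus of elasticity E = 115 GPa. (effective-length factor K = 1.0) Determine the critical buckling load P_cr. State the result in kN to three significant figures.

I = πd⁴/64 = π×123⁴/64 = 1.124×10^7 mm⁴
I = 1.124×10^7 mm⁴ = 1.124×10^-5 m⁴
Effective length L_e = K·L = 1 × 2.14 = 2.140 m
P_cr = π²EI / L_e² = π² × 115×10⁹ × 1.124×10^-5 / 2.140² = 2.785×10^6 N

P_cr ≈ 2780 kN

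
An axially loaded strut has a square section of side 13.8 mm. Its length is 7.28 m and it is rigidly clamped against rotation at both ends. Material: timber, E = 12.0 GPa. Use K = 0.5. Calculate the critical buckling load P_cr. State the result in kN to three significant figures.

P_cr ≈ 0.0270 kN

I = a⁴/12 = 13.8⁴/12 = 3.022×10^3 mm⁴
I = 3.022×10^3 mm⁴ = 3.022×10^-9 m⁴
Effective length L_e = K·L = 0.5 × 7.28 = 3.640 m
P_cr = π²EI / L_e² = π² × 12.0×10⁹ × 3.022×10^-9 / 3.640² = 27.02 N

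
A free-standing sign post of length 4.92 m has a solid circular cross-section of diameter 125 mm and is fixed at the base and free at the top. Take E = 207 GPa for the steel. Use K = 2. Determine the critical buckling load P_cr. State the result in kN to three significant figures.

P_cr ≈ 253 kN

I = πd⁴/64 = π×125⁴/64 = 1.198×10^7 mm⁴
I = 1.198×10^7 mm⁴ = 1.198×10^-5 m⁴
Effective length L_e = K·L = 2 × 4.92 = 9.840 m
P_cr = π²EI / L_e² = π² × 207×10⁹ × 1.198×10^-5 / 9.840² = 2.529×10^5 N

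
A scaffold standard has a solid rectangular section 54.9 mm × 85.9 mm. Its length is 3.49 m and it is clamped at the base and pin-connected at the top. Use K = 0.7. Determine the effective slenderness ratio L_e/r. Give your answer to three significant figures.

λ ≈ 154

For a rectangle r_min = b/√12 = 54.9/√12 = 15.85 mm
L_e = K·L = 0.7 × 3.49 m = 2.443 m = 2443.0 mm
λ = L_e / r_min = 2443.0 / 15.85 = 154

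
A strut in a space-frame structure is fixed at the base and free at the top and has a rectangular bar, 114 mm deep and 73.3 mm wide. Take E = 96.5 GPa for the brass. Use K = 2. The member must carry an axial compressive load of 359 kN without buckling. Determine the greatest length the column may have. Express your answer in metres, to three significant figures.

L_max ≈ 1.58 m

Buckling occurs about the weak axis: I_min = h·b³/12 with b = 73.3 mm (the shorter side).
I_min = 114×73.3³/12 = 3.741×10^6 mm⁴
I = 3.741×10^-6 m⁴
At the buckling limit P_cr = P = 3.590×10^5 N
From P_cr = π²EI/(K·L)²:  L = (1/K)·√(π²EI/P_cr) = (1/2)·√(π²×9.65×10^10×3.741×10^-6/3.590×10^5)
L = 1.58 m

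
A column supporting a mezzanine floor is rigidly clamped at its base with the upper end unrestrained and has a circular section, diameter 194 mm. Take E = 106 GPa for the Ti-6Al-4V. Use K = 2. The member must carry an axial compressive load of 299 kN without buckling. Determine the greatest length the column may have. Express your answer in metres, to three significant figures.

L_max ≈ 7.80 m

I = πd⁴/64 = π×194⁴/64 = 6.953×10^7 mm⁴
I = 6.953×10^-5 m⁴
At the buckling limit P_cr = P = 2.990×10^5 N
From P_cr = π²EI/(K·L)²:  L = (1/K)·√(π²EI/P_cr) = (1/2)·√(π²×1.06×10^11×6.953×10^-5/2.990×10^5)
L = 7.80 m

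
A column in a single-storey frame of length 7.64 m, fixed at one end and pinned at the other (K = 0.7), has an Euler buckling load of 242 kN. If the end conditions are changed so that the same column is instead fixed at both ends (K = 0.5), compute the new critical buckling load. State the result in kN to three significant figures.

P_cr ≈ 474 kN

P_cr ∝ 1/K², so P_cr,new = P_cr,old × (K_old/K_new)² = 242 × (0.7/0.5)²
= 242 × 1.960 = 474 kN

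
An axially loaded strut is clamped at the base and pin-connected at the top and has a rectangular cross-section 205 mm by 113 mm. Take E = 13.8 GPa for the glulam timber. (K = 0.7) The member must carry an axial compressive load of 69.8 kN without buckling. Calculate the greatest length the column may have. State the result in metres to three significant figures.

L_max ≈ 9.91 m

Buckling occurs about the weak axis: I_min = h·b³/12 with b = 113 mm (the shorter side).
I_min = 205×113³/12 = 2.465×10^7 mm⁴
I = 2.465×10^-5 m⁴
At the buckling limit P_cr = P = 6.980×10^4 N
From P_cr = π²EI/(K·L)²:  L = (1/K)·√(π²EI/P_cr) = (1/0.7)·√(π²×1.38×10^10×2.465×10^-5/6.980×10^4)
L = 9.91 m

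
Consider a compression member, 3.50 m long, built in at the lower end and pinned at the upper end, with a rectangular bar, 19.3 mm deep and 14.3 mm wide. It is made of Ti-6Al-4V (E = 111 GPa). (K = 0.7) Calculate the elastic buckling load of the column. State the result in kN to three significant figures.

Buckling occurs about the weak axis: I_min = h·b³/12 with b = 14.3 mm (the shorter side).
I_min = 19.3×14.3³/12 = 4.703×10^3 mm⁴
I = 4.703×10^3 mm⁴ = 4.703×10^-9 m⁴
Effective length L_e = K·L = 0.7 × 3.50 = 2.450 m
P_cr = π²EI / L_e² = π² × 111×10⁹ × 4.703×10^-9 / 2.450² = 858.4 N

P_cr ≈ 0.858 kN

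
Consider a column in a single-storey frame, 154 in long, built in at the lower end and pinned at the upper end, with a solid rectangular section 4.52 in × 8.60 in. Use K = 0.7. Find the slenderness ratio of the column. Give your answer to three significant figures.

Buckling occurs about the weak axis: I_min = h·b³/12 with b = 4.52 in (the shorter side).
I_min = 8.60×4.52³/12 = 66.18 in⁴
A = 38.87 in²;  r_min = √(I/A) = √(66.18/38.87) = 1.305 in
L_e = K·L = 0.7 × 154 = 107.8 in
λ = L_e / r_min = 107.80 / 1.305 = 82.6

λ ≈ 82.6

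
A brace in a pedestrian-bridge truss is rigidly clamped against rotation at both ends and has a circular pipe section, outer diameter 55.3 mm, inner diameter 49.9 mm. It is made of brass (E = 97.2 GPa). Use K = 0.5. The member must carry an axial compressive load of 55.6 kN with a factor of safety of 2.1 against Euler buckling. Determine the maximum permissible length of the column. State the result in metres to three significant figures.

L_max ≈ 2.25 m

d_o = 55.3 mm, d_i = 49.9 mm
I = π(d_o⁴ − d_i⁴)/64 = π(55.3⁴ − 49.90⁴)/64 = 1.547×10^5 mm⁴
I = 1.547×10^-7 m⁴
Required critical load P_cr = n·P = 2.1 × 55.6 = 116.8 kN = 1.168×10^5 N
From P_cr = π²EI/(K·L)²:  L = (1/K)·√(π²EI/P_cr) = (1/0.5)·√(π²×9.72×10^10×1.547×10^-7/1.168×10^5)
L = 2.25 m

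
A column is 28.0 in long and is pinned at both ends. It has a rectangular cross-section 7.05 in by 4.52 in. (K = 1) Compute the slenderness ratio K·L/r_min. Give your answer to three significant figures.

Buckling occurs about the weak axis: I_min = h·b³/12 with b = 4.52 in (the shorter side).
I_min = 7.05×4.52³/12 = 54.25 in⁴
A = 31.87 in²;  r_min = √(I/A) = √(54.25/31.87) = 1.305 in
L_e = K·L = 1 × 28.0 = 28.00 in
λ = L_e / r_min = 28.000 / 1.305 = 21.5

λ ≈ 21.5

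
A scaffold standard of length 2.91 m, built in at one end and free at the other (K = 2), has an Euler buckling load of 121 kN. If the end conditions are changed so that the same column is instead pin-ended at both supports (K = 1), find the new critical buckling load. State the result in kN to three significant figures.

P_cr ≈ 484 kN

P_cr ∝ 1/K², so P_cr,new = P_cr,old × (K_old/K_new)² = 121 × (2/1)²
= 121 × 4.000 = 484 kN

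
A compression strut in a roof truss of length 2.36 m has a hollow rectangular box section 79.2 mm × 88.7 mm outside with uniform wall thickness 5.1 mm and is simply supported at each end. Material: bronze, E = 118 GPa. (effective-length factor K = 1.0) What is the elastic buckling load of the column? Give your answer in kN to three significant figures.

Inner dimensions: h_i = 88.7 − 2×5.1 = 78.50 mm, b_i = 79.2 − 2×5.1 = 69.00 mm
Weak-axis I_min = (h_o·b_o³ − h_i·b_i³)/12 with b_o = 79.2, b_i = 69.00 mm (shorter outer/inner sides).
I_min = (88.7×79.2³ − 78.50×69.00³)/12 = 1.523×10^6 mm⁴
I = 1.523×10^6 mm⁴ = 1.523×10^-6 m⁴
Effective length L_e = K·L = 1 × 2.36 = 2.360 m
P_cr = π²EI / L_e² = π² × 118×10⁹ × 1.523×10^-6 / 2.360² = 3.185×10^5 N

P_cr ≈ 318 kN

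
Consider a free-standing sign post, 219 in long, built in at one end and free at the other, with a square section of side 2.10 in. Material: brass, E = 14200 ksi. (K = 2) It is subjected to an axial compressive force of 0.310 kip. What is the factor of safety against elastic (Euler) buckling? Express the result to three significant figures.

n ≈ 3.82

I = a⁴/12 = 2.10⁴/12 = 1.621 in⁴
Effective length L_e = K·L = 2 × 219 = 438.0 in
P_cr = π²EI / L_e² = π² × 14200×10³ × 1.621 / 438.0² = 1.184×10^3 lb
Factor of safety n = P_cr / P = 1.1840 / 0.310 = 3.82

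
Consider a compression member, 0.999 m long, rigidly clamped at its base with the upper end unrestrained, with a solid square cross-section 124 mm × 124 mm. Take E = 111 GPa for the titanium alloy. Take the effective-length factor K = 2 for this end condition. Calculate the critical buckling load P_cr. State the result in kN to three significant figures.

I = a⁴/12 = 124⁴/12 = 1.970×10^7 mm⁴
I = 1.970×10^7 mm⁴ = 1.970×10^-5 m⁴
Effective length L_e = K·L = 2 × 0.999 = 1.998 m
P_cr = π²EI / L_e² = π² × 111×10⁹ × 1.970×10^-5 / 1.998² = 5.407×10^6 N

P_cr ≈ 5410 kN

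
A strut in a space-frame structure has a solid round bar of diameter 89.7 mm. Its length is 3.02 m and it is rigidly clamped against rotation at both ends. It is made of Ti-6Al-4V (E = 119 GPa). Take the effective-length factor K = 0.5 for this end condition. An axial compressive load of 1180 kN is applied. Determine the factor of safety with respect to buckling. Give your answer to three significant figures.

n ≈ 1.39

I = πd⁴/64 = π×89.7⁴/64 = 3.178×10^6 mm⁴
I = 3.178×10^6 mm⁴ = 3.178×10^-6 m⁴
Effective length L_e = K·L = 0.5 × 3.02 = 1.510 m
P_cr = π²EI / L_e² = π² × 119×10⁹ × 3.178×10^-6 / 1.510² = 1.637×10^6 N
Factor of safety n = P_cr / P = 1636.9 / 1180 = 1.39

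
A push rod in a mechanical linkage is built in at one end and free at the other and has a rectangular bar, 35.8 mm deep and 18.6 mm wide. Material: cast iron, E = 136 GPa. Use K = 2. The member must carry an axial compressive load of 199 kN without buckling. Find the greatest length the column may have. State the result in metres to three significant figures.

Buckling occurs about the weak axis: I_min = h·b³/12 with b = 18.6 mm (the shorter side).
I_min = 35.8×18.6³/12 = 1.920×10^4 mm⁴
I = 1.920×10^-8 m⁴
At the buckling limit P_cr = P = 1.990×10^5 N
From P_cr = π²EI/(K·L)²:  L = (1/K)·√(π²EI/P_cr) = (1/2)·√(π²×1.36×10^11×1.920×10^-8/1.990×10^5)
L = 0.180 m

L_max ≈ 0.180 m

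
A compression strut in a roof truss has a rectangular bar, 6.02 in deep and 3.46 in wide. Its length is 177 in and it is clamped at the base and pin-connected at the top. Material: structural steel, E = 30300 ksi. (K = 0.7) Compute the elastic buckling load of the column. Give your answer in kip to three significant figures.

Buckling occurs about the weak axis: I_min = h·b³/12 with b = 3.46 in (the shorter side).
I_min = 6.02×3.46³/12 = 20.78 in⁴
Effective length L_e = K·L = 0.7 × 177 = 123.9 in
P_cr = π²EI / L_e² = π² × 30300×10³ × 20.78 / 123.9² = 4.048×10^5 lb

P_cr ≈ 405 kip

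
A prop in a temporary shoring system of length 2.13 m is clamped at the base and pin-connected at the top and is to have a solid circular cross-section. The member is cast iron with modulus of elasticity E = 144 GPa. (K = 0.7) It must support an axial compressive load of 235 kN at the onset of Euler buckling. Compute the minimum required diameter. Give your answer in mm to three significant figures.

d ≈ 52.3 mm

L_e = K·L = 0.7 × 2.13 = 1.491 m
Required I = P_cr·L_e²/(π²E) = 2.350×10^5 × 1.491² / (π² × 1.44×10^11) = 3.676×10^-7 m⁴
I_req = 3.676×10^5 mm⁴
Solid circle: I = πd⁴/64  ⇒  d = (64I/π)^(1/4) = (64×3.676×10^5/π)^(1/4) = 52.3 mm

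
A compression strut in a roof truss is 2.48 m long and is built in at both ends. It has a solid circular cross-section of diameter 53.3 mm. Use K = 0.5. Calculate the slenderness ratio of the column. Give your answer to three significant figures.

For a solid circle r = d/4 = 53.3/4 = 13.32 mm
L_e = K·L = 0.5 × 2.48 m = 1.240 m = 1240.0 mm
λ = L_e / r_min = 1240.0 / 13.32 = 93.1

λ ≈ 93.1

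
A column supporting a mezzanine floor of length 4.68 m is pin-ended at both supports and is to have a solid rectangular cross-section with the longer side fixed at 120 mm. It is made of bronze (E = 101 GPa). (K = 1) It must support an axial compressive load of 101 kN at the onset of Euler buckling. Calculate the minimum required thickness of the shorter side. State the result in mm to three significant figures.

L_e = K·L = 1 × 4.68 = 4.680 m
Required I = P_cr·L_e²/(π²E) = 1.010×10^5 × 4.680² / (π² × 1.01×10^11) = 2.219×10^-6 m⁴
I_req = 2.219×10^6 mm⁴
Rectangle, weak axis: I_min = h·b³/12 with h = 120 mm fixed  ⇒  b = (12I/h)^(1/3) = 60.5 mm

b ≈ 60.5 mm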